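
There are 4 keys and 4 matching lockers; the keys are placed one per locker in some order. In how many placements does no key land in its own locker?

9

By inclusion-exclusion, !4 = Σ (-1)^k · 4!/k! for k=0..4
= 4! - 4!/1! + 4!/2! - 4!/3! + 4!/4!
= 24 - 24 + 12 - 4 + 1
= 9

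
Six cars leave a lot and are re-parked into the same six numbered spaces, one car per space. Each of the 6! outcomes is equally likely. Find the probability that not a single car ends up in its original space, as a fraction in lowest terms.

53/144

Favorable outcomes: !6 = 265.
Total outcomes: 6! = 720.
Probability = 265/720 = 53/144.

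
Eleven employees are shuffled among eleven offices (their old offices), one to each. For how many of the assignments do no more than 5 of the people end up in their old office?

39893116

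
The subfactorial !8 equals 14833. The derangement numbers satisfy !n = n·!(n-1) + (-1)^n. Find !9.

133496

!9 = 9·14833 - 1 = 133496.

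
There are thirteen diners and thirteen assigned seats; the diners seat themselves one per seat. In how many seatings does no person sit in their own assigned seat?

2290792932

Recurrence: !13 = 13·!12 + (-1)^13.
!13 = 13·176214841 - 1 = 2290792932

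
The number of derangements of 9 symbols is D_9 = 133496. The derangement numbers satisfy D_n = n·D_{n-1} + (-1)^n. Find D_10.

D_10 = 10·133496 + 1 = 1334961.

1334961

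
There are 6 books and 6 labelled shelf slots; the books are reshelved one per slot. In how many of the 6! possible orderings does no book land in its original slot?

!6 is the nearest integer to 6!/e.
6! = 720, and 720/e ≈ 264.87, so !6 = 265.

265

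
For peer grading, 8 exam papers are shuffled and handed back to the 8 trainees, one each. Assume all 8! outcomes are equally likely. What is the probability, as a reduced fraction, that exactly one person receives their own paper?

Favorable outcomes: C(8,1)·!7 = 8·1854 = 14832.
Total outcomes: 8! = 40320.
Probability = 14832/40320 = 103/280.

103/280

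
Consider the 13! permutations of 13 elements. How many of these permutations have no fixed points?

The number of derangements of 13 is !13 = Σ_{k=0}^{13} (-1)^k·13!/k!
= 13! - 13!/1! + 13!/2! - 13!/3! + 13!/4! - 13!/5! + 13!/6! - 13!/7! + 13!/8! - 13!/9! + 13!/10! - 13!/11! + 13!/12! - 13!/13!
= 6227020800 - 6227020800 + 3113510400 - 1037836800 + 259459200 - 51891840 + 8648640 - 1235520 + 154440 - 17160 + 1716 - 156 + 13 - 1
= 2290792932

2290792932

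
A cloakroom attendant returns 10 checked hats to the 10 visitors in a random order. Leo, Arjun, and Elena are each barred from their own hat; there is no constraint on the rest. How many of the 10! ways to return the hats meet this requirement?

2656080

Inclusion-exclusion on the 3 forbidden self-matches:
Σ_{j=0}^{3} (-1)^j C(3,j)(10-j)!
= C(3,0)·10! - C(3,1)·9! + C(3,2)·8! - C(3,3)·7!
= 3628800 - 1088640 + 120960 - 5040
= 2656080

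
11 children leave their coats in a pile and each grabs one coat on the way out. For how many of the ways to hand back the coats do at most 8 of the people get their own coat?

# with exactly i fixed is C(11,i)·!(11-i); sum over i=0..8:
  i=0: C(11,0)·!11 = 1·14684570 = 14684570
  i=1: C(11,1)·!10 = 11·1334961 = 14684571
  i=2: C(11,2)·!9 = 55·133496 = 7342280
  i=3: C(11,3)·!8 = 165·14833 = 2447445
  i=4: C(11,4)·!7 = 330·1854 = 611820
  i=5: C(11,5)·!6 = 462·265 = 122430
  i=6: C(11,6)·!5 = 462·44 = 20328
  i=7: C(11,7)·!4 = 330·9 = 2970
  i=8: C(11,8)·!3 = 165·2 = 330
Total = 39916744.

39916744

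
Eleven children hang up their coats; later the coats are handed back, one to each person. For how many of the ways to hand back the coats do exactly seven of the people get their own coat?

2970

Choose which 7 of the 11 are fixed: C(11,7) = 330.
The remaining 4 must be deranged: !4 = 9.
Total: 330 × 9 = 2970.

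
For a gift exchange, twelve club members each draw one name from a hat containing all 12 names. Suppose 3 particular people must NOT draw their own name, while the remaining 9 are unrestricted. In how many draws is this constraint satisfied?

Let A_j be the event that the j-th constrained one is fixed. By inclusion-exclusion over the 3 events:
Σ_{j=0}^{3} (-1)^j C(3,j)(12-j)!
= C(3,0)·12! - C(3,1)·11! + C(3,2)·10! - C(3,3)·9!
= 479001600 - 119750400 + 10886400 - 362880
= 369774720

369774720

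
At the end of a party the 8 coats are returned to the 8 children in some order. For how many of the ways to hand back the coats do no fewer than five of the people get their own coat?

# with exactly i fixed is C(8,i)·!(8-i); sum over i=5..8:
  i=5: C(8,5)·!3 = 56·2 = 112
  i=6: C(8,6)·!2 = 28·1 = 28
  i=7: C(8,7)·!1 = 8·0 = 0
  i=8: C(8,8)·!0 = 1·1 = 1
Total = 141.

141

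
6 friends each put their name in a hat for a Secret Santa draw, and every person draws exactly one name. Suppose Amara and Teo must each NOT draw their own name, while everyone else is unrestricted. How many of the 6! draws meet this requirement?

504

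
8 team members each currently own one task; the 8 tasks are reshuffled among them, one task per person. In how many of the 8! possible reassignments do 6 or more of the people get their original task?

29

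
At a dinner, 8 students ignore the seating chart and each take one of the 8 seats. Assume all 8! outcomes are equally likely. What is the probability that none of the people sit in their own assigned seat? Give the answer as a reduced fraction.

2119/5760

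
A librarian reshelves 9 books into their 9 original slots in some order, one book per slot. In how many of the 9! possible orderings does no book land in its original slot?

Use !n = n·!(n-1) + (-1)^n.
!9 = 9·14833 - 1 = 133496

133496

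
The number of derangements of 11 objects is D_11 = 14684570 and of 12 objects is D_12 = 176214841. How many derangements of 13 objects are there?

D_13 = (13-1)·(D_12 + D_11) = 12·(176214841 + 14684570) = 12·190899411 = 2290792932.

2290792932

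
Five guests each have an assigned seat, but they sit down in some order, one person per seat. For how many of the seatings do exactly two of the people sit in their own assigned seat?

20

Pick the 2 fixed positions: C(5,2) = 10 ways.
The remaining 3 must be deranged: !3 = 2.
Total: 10 × 2 = 20.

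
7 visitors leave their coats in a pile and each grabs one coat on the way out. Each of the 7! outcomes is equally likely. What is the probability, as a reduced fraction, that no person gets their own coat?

103/280

Favorable outcomes: !7 = 1854.
Total outcomes: 7! = 5040.
Probability = 1854/5040 = 103/280.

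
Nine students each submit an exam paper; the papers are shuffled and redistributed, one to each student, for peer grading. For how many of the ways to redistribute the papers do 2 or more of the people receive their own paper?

95887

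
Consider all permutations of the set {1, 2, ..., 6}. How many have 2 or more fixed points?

191

Sum C(6,i)·!(6-i) for i = 2..6:
  i=2: C(6,2)·!4 = 15·9 = 135
  i=3: C(6,3)·!3 = 20·2 = 40
  i=4: C(6,4)·!2 = 15·1 = 15
  i=5: C(6,5)·!1 = 6·0 = 0
  i=6: C(6,6)·!0 = 1·1 = 1
Total = 191.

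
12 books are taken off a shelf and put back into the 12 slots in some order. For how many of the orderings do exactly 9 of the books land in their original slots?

Pick the 9 fixed positions: C(12,9) = 220 ways.
The remaining 3 must be deranged: !3 = 2.
Total: 220 × 2 = 440.

440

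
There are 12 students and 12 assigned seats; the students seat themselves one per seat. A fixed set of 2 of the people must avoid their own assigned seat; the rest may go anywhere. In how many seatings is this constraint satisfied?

Let A_j be the event that the j-th constrained one is fixed. By inclusion-exclusion over the 2 events:
Σ_{j=0}^{2} (-1)^j C(2,j)(12-j)!
= C(2,0)·12! - C(2,1)·11! + C(2,2)·10!
= 479001600 - 79833600 + 3628800
= 402796800

402796800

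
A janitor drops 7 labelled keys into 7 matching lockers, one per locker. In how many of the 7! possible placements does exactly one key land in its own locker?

1855

Pick the single fixed position: C(7,1) = 7 ways.
The remaining 6 must be deranged: !6 = 265.
Total: 7 × 265 = 1855.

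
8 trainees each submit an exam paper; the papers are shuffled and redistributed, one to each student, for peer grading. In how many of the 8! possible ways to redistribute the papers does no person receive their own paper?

14833

The number of derangements of 8 is !8 = Σ_{k=0}^{8} (-1)^k·8!/k!
= 8! - 8!/1! + 8!/2! - 8!/3! + 8!/4! - 8!/5! + 8!/6! - 8!/7! + 8!/8!
= 40320 - 40320 + 20160 - 6720 + 1680 - 336 + 56 - 8 + 1
= 14833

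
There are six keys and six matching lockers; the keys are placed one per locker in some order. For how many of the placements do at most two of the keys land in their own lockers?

# with exactly i fixed is C(6,i)·!(6-i); sum over i=0..2:
  i=0: C(6,0)·!6 = 1·265 = 265
  i=1: C(6,1)·!5 = 6·44 = 264
  i=2: C(6,2)·!4 = 15·9 = 135
Total = 664.

664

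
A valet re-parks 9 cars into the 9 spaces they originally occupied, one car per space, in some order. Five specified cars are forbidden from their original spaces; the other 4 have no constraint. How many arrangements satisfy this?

205056

Inclusion-exclusion on the 5 forbidden self-matches:
Σ_{j=0}^{5} (-1)^j C(5,j)(9-j)!
= C(5,0)·9! - C(5,1)·8! + C(5,2)·7! - C(5,3)·6! + C(5,4)·5! - C(5,5)·4!
= 362880 - 201600 + 50400 - 7200 + 600 - 24
= 205056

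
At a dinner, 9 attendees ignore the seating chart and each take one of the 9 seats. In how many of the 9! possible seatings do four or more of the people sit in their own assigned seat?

6883

Sum C(9,i)·!(9-i) for i = 4..9:
  i=4: C(9,4)·!5 = 126·44 = 5544
  i=5: C(9,5)·!4 = 126·9 = 1134
  i=6: C(9,6)·!3 = 84·2 = 168
  i=7: C(9,7)·!2 = 36·1 = 36
  i=8: C(9,8)·!1 = 9·0 = 0
  i=9: C(9,9)·!0 = 1·1 = 1
Total = 6883.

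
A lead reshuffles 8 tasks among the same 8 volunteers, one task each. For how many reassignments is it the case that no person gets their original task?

14833

The number of derangements of 8 is !8 = Σ_{k=0}^{8} (-1)^k·8!/k!
= 8! - 8!/1! + 8!/2! - 8!/3! + 8!/4! - 8!/5! + 8!/6! - 8!/7! + 8!/8!
= 40320 - 40320 + 20160 - 6720 + 1680 - 336 + 56 - 8 + 1
= 14833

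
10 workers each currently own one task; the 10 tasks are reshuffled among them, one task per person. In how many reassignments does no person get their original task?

1334961

The subfactorial !10 = [10!/e] (nearest integer).
10! = 3628800, and 3628800/e ≈ 1334960.92, so !10 = 1334961.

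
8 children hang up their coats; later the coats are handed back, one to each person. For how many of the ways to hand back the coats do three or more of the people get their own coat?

3235

Sum C(8,i)·!(8-i) for i = 3..8:
  i=3: C(8,3)·!5 = 56·44 = 2464
  i=4: C(8,4)·!4 = 70·9 = 630
  i=5: C(8,5)·!3 = 56·2 = 112
  i=6: C(8,6)·!2 = 28·1 = 28
  i=7: C(8,7)·!1 = 8·0 = 0
  i=8: C(8,8)·!0 = 1·1 = 1
Total = 3235.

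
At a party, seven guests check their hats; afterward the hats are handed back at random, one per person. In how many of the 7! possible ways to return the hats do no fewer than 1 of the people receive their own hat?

Sum C(7,i)·!(7-i) for i = 1..7:
  i=1: C(7,1)·!6 = 7·265 = 1855
  i=2: C(7,2)·!5 = 21·44 = 924
  i=3: C(7,3)·!4 = 35·9 = 315
  i=4: C(7,4)·!3 = 35·2 = 70
  i=5: C(7,5)·!2 = 21·1 = 21
  i=6: C(7,6)·!1 = 7·0 = 0
  i=7: C(7,7)·!0 = 1·1 = 1
Total = 3186.

3186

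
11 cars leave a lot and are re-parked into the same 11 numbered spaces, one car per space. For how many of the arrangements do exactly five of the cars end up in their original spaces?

122430

Pick the 5 fixed positions: C(11,5) = 462 ways.
The other 6 form a derangement: !6 = 265.
Total: 462 × 265 = 122430.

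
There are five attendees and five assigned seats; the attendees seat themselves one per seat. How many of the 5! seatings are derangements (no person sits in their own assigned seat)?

44

By inclusion-exclusion, !5 = Σ (-1)^k · 5!/k! for k=0..5
= 5! - 5!/1! + 5!/2! - 5!/3! + 5!/4! - 5!/5!
= 120 - 120 + 60 - 20 + 5 - 1
= 44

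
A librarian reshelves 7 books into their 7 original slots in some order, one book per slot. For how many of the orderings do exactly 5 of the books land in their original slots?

21

Pick the 5 fixed positions: C(7,5) = 21 ways.
The remaining 2 must be deranged: !2 = 1.
Total: 21 × 1 = 21.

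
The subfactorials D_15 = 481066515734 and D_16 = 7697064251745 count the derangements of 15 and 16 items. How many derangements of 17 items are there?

D_17 = (17-1)·(D_16 + D_15) = 16·(7697064251745 + 481066515734) = 16·8178130767479 = 130850092279664.

130850092279664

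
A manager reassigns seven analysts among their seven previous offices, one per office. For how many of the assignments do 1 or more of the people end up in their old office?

Sum C(7,i)·!(7-i) for i = 1..7:
  i=1: C(7,1)·!6 = 7·265 = 1855
  i=2: C(7,2)·!5 = 21·44 = 924
  i=3: C(7,3)·!4 = 35·9 = 315
  i=4: C(7,4)·!3 = 35·2 = 70
  i=5: C(7,5)·!2 = 21·1 = 21
  i=6: C(7,6)·!1 = 7·0 = 0
  i=7: C(7,7)·!0 = 1·1 = 1
Total = 3186.

3186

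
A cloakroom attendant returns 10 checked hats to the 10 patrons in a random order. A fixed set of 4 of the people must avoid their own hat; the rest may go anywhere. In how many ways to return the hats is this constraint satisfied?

2399760

Inclusion-exclusion on the 4 forbidden self-matches:
Σ_{j=0}^{4} (-1)^j C(4,j)(10-j)!
= C(4,0)·10! - C(4,1)·9! + C(4,2)·8! - C(4,3)·7! + C(4,4)·6!
= 3628800 - 1451520 + 241920 - 20160 + 720
= 2399760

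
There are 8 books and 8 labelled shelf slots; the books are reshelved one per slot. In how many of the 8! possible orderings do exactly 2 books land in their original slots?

7420

Pick the 2 fixed positions: C(8,2) = 28 ways.
The other 6 form a derangement: !6 = 265.
Total: 28 × 265 = 7420.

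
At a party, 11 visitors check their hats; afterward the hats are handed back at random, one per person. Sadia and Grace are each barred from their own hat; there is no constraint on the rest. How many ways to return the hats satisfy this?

33022080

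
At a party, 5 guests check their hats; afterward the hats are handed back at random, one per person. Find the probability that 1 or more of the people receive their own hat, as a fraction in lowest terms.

Favorable outcomes: Σ_{i≥1} C(5,i)·!(5-i) = 5·9 + 10·2 + 10·1 + 5·0 + 1·1 = 76.
Total outcomes: 5! = 120.
Probability = 76/120 = 19/30.

19/30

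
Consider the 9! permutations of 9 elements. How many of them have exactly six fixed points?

168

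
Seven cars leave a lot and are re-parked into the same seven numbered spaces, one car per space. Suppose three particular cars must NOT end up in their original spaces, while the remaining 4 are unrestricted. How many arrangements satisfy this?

3216

Inclusion-exclusion on the 3 forbidden self-matches:
Σ_{j=0}^{3} (-1)^j C(3,j)(7-j)!
= C(3,0)·7! - C(3,1)·6! + C(3,2)·5! - C(3,3)·4!
= 5040 - 2160 + 360 - 24
= 3216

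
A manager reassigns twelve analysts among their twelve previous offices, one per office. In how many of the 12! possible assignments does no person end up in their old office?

176214841

Recurrence: !12 = 11·(!11 + !10).
!12 = 11·(14684570 + 1334961) = 11·16019531 = 176214841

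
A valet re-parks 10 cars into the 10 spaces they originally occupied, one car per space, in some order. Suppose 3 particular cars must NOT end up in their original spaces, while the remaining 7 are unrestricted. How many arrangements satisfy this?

Let A_j be the event that the j-th constrained one is fixed. By inclusion-exclusion over the 3 events:
Σ_{j=0}^{3} (-1)^j C(3,j)(10-j)!
= C(3,0)·10! - C(3,1)·9! + C(3,2)·8! - C(3,3)·7!
= 3628800 - 1088640 + 120960 - 5040
= 2656080

2656080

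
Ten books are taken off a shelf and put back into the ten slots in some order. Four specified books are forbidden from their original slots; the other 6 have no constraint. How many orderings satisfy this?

Inclusion-exclusion on the 4 forbidden self-matches:
Σ_{j=0}^{4} (-1)^j C(4,j)(10-j)!
= C(4,0)·10! - C(4,1)·9! + C(4,2)·8! - C(4,3)·7! + C(4,4)·6!
= 3628800 - 1451520 + 241920 - 20160 + 720
= 2399760

2399760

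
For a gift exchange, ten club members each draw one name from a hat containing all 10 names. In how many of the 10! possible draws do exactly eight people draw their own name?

Pick the 8 fixed positions: C(10,8) = 45 ways.
The other 2 form a derangement: !2 = 1.
Total: 45 × 1 = 45.

45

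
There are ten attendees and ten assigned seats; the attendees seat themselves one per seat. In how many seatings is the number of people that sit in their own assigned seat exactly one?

Pick the single fixed position: C(10,1) = 10 ways.
The remaining 9 must be deranged: !9 = 133496.
Total: 10 × 133496 = 1334960.

1334960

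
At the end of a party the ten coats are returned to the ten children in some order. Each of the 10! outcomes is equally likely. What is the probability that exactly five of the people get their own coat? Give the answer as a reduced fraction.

11/3600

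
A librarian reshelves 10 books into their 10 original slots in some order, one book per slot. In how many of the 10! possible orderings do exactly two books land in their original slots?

667485

Choose which 2 of the 10 are fixed: C(10,2) = 45.
The other 8 form a derangement: !8 = 14833.
Total: 45 × 14833 = 667485.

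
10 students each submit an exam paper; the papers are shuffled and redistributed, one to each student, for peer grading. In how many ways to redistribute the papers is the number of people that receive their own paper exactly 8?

45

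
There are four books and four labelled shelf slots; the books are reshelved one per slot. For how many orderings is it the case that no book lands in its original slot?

9

Recurrence: !4 = 3·(!3 + !2).
!4 = 3·(2 + 1) = 3·3 = 9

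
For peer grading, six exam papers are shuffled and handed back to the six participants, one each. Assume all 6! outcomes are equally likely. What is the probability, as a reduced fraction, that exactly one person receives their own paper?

11/30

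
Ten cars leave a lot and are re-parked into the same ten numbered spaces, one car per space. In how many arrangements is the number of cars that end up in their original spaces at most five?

3626624

Sum C(10,i)·!(10-i) for i = 0..5:
  i=0: C(10,0)·!10 = 1·1334961 = 1334961
  i=1: C(10,1)·!9 = 10·133496 = 1334960
  i=2: C(10,2)·!8 = 45·14833 = 667485
  i=3: C(10,3)·!7 = 120·1854 = 222480
  i=4: C(10,4)·!6 = 210·265 = 55650
  i=5: C(10,5)·!5 = 252·44 = 11088
Total = 3626624.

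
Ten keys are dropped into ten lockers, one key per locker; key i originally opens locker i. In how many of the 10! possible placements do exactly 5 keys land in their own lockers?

11088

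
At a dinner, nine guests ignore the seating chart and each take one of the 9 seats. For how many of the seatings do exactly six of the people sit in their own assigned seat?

Choose which 6 of the 9 are fixed: C(9,6) = 84.
The other 3 form a derangement: !3 = 2.
Total: 84 × 2 = 168.

168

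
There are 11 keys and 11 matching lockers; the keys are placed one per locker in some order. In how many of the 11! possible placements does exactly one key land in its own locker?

14684571

Choose which one of the 11 is fixed: C(11,1) = 11.
The other 10 form a derangement: !10 = 1334961.
Total: 11 × 1334961 = 14684571.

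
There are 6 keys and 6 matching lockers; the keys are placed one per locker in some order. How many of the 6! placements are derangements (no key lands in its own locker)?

Recurrence: !6 = 5·(!5 + !4).
!6 = 5·(44 + 9) = 5·53 = 265

265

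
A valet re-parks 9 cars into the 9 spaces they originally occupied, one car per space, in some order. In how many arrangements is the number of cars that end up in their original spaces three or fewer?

355997

# with exactly i fixed is C(9,i)·!(9-i); sum over i=0..3:
  i=0: C(9,0)·!9 = 1·133496 = 133496
  i=1: C(9,1)·!8 = 9·14833 = 133497
  i=2: C(9,2)·!7 = 36·1854 = 66744
  i=3: C(9,3)·!6 = 84·265 = 22260
Total = 355997.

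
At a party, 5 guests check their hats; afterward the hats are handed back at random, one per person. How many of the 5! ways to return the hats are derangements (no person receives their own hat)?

By inclusion-exclusion, !5 = Σ (-1)^k · 5!/k! for k=0..5
= 5! - 5!/1! + 5!/2! - 5!/3! + 5!/4! - 5!/5!
= 120 - 120 + 60 - 20 + 5 - 1
= 44

44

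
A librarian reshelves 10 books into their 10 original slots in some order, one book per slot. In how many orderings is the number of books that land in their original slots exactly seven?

240

Choose which 7 of the 10 are fixed: C(10,7) = 120.
The remaining 3 must be deranged: !3 = 2.
Total: 120 × 2 = 240.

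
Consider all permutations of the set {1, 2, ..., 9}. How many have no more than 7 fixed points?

362879

# with exactly i fixed is C(9,i)·!(9-i); sum over i=0..7:
  i=0: C(9,0)·!9 = 1·133496 = 133496
  i=1: C(9,1)·!8 = 9·14833 = 133497
  i=2: C(9,2)·!7 = 36·1854 = 66744
  i=3: C(9,3)·!6 = 84·265 = 22260
  i=4: C(9,4)·!5 = 126·44 = 5544
  i=5: C(9,5)·!4 = 126·9 = 1134
  i=6: C(9,6)·!3 = 84·2 = 168
  i=7: C(9,7)·!2 = 36·1 = 36
Total = 362879.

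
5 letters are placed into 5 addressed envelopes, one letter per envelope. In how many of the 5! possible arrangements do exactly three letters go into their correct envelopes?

Choose which 3 of the 5 are fixed: C(5,3) = 10.
The other 2 form a derangement: !2 = 1.
Total: 10 × 1 = 10.

10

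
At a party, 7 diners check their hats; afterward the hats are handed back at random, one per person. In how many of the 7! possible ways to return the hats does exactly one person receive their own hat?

Choose which one of the 7 is fixed: C(7,1) = 7.
The other 6 form a derangement: !6 = 265.
Total: 7 × 265 = 1855.

1855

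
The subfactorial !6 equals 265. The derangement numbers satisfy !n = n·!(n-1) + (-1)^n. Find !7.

!7 = 7·265 - 1 = 1854.

1854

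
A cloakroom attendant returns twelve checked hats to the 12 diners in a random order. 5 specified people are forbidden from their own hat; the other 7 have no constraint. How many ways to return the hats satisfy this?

312273360

Inclusion-exclusion on the 5 forbidden self-matches:
Σ_{j=0}^{5} (-1)^j C(5,j)(12-j)!
= C(5,0)·12! - C(5,1)·11! + C(5,2)·10! - C(5,3)·9! + C(5,4)·8! - C(5,5)·7!
= 479001600 - 199584000 + 36288000 - 3628800 + 201600 - 5040
= 312273360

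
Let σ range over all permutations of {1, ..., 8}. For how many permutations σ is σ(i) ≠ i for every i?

14833

By inclusion-exclusion, !8 = Σ (-1)^k · 8!/k! for k=0..8
= 8! - 8!/1! + 8!/2! - 8!/3! + 8!/4! - 8!/5! + 8!/6! - 8!/7! + 8!/8!
= 40320 - 40320 + 20160 - 6720 + 1680 - 336 + 56 - 8 + 1
= 14833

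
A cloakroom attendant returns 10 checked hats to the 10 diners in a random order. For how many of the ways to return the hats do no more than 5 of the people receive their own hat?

3626624

Sum C(10,i)·!(10-i) for i = 0..5:
  i=0: C(10,0)·!10 = 1·1334961 = 1334961
  i=1: C(10,1)·!9 = 10·133496 = 1334960
  i=2: C(10,2)·!8 = 45·14833 = 667485
  i=3: C(10,3)·!7 = 120·1854 = 222480
  i=4: C(10,4)·!6 = 210·265 = 55650
  i=5: C(10,5)·!5 = 252·44 = 11088
Total = 3626624.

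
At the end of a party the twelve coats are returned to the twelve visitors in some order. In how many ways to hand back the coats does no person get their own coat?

176214841

Recurrence: !12 = 12·!11 + (-1)^12.
!12 = 12·14684570 + 1 = 176214841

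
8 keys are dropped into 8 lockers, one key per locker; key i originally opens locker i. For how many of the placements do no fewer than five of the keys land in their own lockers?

141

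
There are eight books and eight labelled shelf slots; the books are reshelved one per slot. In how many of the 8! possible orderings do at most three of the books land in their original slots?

39549

Sum C(8,i)·!(8-i) for i = 0..3:
  i=0: C(8,0)·!8 = 1·14833 = 14833
  i=1: C(8,1)·!7 = 8·1854 = 14832
  i=2: C(8,2)·!6 = 28·265 = 7420
  i=3: C(8,3)·!5 = 56·44 = 2464
Total = 39549.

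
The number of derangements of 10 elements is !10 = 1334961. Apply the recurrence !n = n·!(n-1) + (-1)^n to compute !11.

14684570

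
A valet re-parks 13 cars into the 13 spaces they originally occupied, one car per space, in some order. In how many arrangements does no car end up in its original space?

The number of derangements of 13 is !13 = Σ_{k=0}^{13} (-1)^k·13!/k!
= 13! - 13!/1! + 13!/2! - 13!/3! + 13!/4! - 13!/5! + 13!/6! - 13!/7! + 13!/8! - 13!/9! + 13!/10! - 13!/11! + 13!/12! - 13!/13!
= 6227020800 - 6227020800 + 3113510400 - 1037836800 + 259459200 - 51891840 + 8648640 - 1235520 + 154440 - 17160 + 1716 - 156 + 13 - 1
= 2290792932

2290792932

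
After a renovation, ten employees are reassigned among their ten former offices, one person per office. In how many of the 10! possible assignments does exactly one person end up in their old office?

1334960

Choose which one of the 10 is fixed: C(10,1) = 10.
The other 9 form a derangement: !9 = 133496.
Total: 10 × 133496 = 1334960.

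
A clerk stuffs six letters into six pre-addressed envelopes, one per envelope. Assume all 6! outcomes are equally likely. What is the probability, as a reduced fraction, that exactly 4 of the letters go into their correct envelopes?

1/48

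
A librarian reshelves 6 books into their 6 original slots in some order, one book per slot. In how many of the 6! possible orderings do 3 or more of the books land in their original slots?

# with exactly i fixed is C(6,i)·!(6-i); sum over i=3..6:
  i=3: C(6,3)·!3 = 20·2 = 40
  i=4: C(6,4)·!2 = 15·1 = 15
  i=5: C(6,5)·!1 = 6·0 = 0
  i=6: C(6,6)·!0 = 1·1 = 1
Total = 56.

56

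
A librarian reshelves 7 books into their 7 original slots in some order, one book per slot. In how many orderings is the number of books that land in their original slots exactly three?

315

Choose which 3 of the 7 are fixed: C(7,3) = 35.
The remaining 4 must be deranged: !4 = 9.
Total: 35 × 9 = 315.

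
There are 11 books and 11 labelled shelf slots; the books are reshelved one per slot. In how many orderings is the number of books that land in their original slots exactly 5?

122430

Pick the 5 fixed positions: C(11,5) = 462 ways.
The remaining 6 must be deranged: !6 = 265.
Total: 462 × 265 = 122430.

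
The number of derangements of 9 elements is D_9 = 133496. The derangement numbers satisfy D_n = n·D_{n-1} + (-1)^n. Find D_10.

1334961

D_10 = 10·133496 + 1 = 1334961.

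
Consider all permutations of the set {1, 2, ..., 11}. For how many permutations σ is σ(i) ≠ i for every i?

!11 = 11! · Σ_{k=0}^{11} (-1)^k/k!
= 11! - 11!/1! + 11!/2! - 11!/3! + 11!/4! - 11!/5! + 11!/6! - 11!/7! + 11!/8! - 11!/9! + 11!/10! - 11!/11!
= 39916800 - 39916800 + 19958400 - 6652800 + 1663200 - 332640 + 55440 - 7920 + 990 - 110 + 11 - 1
= 14684570

14684570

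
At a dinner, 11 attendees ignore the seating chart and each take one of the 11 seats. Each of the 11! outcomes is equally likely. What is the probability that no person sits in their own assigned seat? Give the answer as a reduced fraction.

Favorable outcomes: !11 = 14684570.
Total outcomes: 11! = 39916800.
Probability = 14684570/39916800 = 1468457/3991680.

1468457/3991680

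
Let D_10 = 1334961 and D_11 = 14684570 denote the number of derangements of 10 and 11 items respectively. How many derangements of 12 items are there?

176214841

D_12 = (12-1)·(D_11 + D_10) = 11·(14684570 + 1334961) = 11·16019531 = 176214841.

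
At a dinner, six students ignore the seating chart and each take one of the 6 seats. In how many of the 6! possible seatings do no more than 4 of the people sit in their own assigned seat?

719

Sum C(6,i)·!(6-i) for i = 0..4:
  i=0: C(6,0)·!6 = 1·265 = 265
  i=1: C(6,1)·!5 = 6·44 = 264
  i=2: C(6,2)·!4 = 15·9 = 135
  i=3: C(6,3)·!3 = 20·2 = 40
  i=4: C(6,4)·!2 = 15·1 = 15
Total = 719.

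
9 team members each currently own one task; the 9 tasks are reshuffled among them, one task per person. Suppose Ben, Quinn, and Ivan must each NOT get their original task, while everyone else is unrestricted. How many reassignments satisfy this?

256320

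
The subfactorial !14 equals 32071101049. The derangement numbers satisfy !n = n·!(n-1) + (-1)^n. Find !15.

481066515734

!15 = 15·32071101049 - 1 = 481066515734.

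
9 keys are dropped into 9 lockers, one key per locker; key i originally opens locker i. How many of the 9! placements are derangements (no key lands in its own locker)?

133496

!9 = 9! · Σ_{k=0}^{9} (-1)^k/k!
= 9! - 9!/1! + 9!/2! - 9!/3! + 9!/4! - 9!/5! + 9!/6! - 9!/7! + 9!/8! - 9!/9!
= 362880 - 362880 + 181440 - 60480 + 15120 - 3024 + 504 - 72 + 9 - 1
= 133496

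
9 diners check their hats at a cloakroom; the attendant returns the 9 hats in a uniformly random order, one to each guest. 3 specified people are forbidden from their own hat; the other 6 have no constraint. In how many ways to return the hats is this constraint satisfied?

Inclusion-exclusion on the 3 forbidden self-matches:
Σ_{j=0}^{3} (-1)^j C(3,j)(9-j)!
= C(3,0)·9! - C(3,1)·8! + C(3,2)·7! - C(3,3)·6!
= 362880 - 120960 + 15120 - 720
= 256320

256320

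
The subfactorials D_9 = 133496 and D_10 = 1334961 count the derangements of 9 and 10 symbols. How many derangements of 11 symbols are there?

D_11 = (11-1)·(D_10 + D_9) = 10·(1334961 + 133496) = 10·1468457 = 14684570.

14684570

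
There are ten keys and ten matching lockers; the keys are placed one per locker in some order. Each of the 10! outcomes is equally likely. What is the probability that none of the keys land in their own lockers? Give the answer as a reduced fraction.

16481/44800

Favorable outcomes: !10 = 1334961.
Total outcomes: 10! = 3628800.
Probability = 1334961/3628800 = 16481/44800.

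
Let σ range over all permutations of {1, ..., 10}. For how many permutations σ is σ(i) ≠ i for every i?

The subfactorial !10 = [10!/e] (nearest integer).
10! = 3628800, and 3628800/e ≈ 1334960.92, so !10 = 1334961.

1334961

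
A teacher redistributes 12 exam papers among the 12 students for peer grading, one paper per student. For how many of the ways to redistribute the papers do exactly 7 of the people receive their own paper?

Pick the 7 fixed positions: C(12,7) = 792 ways.
The remaining 5 must be deranged: !5 = 44.
Total: 792 × 44 = 34848.

34848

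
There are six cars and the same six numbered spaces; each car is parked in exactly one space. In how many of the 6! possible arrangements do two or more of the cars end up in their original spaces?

191

# with exactly i fixed is C(6,i)·!(6-i); sum over i=2..6:
  i=2: C(6,2)·!4 = 15·9 = 135
  i=3: C(6,3)·!3 = 20·2 = 40
  i=4: C(6,4)·!2 = 15·1 = 15
  i=5: C(6,5)·!1 = 6·0 = 0
  i=6: C(6,6)·!0 = 1·1 = 1
Total = 191.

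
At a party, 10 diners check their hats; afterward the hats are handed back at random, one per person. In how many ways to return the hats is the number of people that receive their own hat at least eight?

Sum C(10,i)·!(10-i) for i = 8..10:
  i=8: C(10,8)·!2 = 45·1 = 45
  i=9: C(10,9)·!1 = 10·0 = 0
  i=10: C(10,10)·!0 = 1·1 = 1
Total = 46.

46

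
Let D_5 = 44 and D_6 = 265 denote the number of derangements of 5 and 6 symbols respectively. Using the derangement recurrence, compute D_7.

D_7 = (7-1)·(D_6 + D_5) = 6·(265 + 44) = 6·309 = 1854.

1854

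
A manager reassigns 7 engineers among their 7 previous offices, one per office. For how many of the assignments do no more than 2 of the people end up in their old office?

4633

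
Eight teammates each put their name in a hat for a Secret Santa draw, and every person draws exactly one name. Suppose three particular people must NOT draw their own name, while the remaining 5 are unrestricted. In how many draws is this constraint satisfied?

27240

Let A_j be the event that the j-th constrained one is fixed. By inclusion-exclusion over the 3 events:
Σ_{j=0}^{3} (-1)^j C(3,j)(8-j)!
= C(3,0)·8! - C(3,1)·7! + C(3,2)·6! - C(3,3)·5!
= 40320 - 15120 + 2160 - 120
= 27240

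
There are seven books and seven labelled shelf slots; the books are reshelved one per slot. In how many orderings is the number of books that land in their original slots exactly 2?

924

Choose which 2 of the 7 are fixed: C(7,2) = 21.
The other 5 form a derangement: !5 = 44.
Total: 21 × 44 = 924.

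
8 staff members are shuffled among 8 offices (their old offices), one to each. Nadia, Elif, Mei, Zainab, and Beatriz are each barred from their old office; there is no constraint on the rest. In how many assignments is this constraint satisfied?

21234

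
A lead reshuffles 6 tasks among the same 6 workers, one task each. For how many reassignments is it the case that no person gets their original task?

Use !n = (n-1)(!(n-1) + !(n-2)).
!6 = 5·(44 + 9) = 5·53 = 265

265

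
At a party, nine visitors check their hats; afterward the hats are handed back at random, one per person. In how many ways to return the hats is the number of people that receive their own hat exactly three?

Pick the 3 fixed positions: C(9,3) = 84 ways.
The other 6 form a derangement: !6 = 265.
Total: 84 × 265 = 22260.

22260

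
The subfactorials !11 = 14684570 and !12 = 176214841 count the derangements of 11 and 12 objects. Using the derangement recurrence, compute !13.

2290792932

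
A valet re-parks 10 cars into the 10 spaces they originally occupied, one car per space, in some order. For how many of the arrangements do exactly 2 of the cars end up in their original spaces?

667485

Choose which 2 of the 10 are fixed: C(10,2) = 45.
The other 8 form a derangement: !8 = 14833.
Total: 45 × 14833 = 667485.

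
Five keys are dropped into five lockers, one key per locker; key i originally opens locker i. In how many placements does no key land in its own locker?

44

The number of derangements of 5 is !5 = Σ_{k=0}^{5} (-1)^k·5!/k!
= 5! - 5!/1! + 5!/2! - 5!/3! + 5!/4! - 5!/5!
= 120 - 120 + 60 - 20 + 5 - 1
= 44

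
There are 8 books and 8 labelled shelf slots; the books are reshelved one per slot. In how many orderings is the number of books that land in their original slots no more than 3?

39549

# with exactly i fixed is C(8,i)·!(8-i); sum over i=0..3:
  i=0: C(8,0)·!8 = 1·14833 = 14833
  i=1: C(8,1)·!7 = 8·1854 = 14832
  i=2: C(8,2)·!6 = 28·265 = 7420
  i=3: C(8,3)·!5 = 56·44 = 2464
Total = 39549.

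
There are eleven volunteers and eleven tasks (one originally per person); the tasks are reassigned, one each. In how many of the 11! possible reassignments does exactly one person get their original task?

14684571

Pick the single fixed position: C(11,1) = 11 ways.
The remaining 10 must be deranged: !10 = 1334961.
Total: 11 × 1334961 = 14684571.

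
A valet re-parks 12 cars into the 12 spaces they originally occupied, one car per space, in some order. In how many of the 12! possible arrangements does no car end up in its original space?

176214841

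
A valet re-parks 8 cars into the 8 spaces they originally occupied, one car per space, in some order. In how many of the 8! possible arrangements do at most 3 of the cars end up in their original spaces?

39549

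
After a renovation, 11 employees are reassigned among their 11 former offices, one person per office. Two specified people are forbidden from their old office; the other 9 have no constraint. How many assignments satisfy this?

33022080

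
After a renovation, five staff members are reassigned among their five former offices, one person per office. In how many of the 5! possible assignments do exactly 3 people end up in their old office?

10

Choose which 3 of the 5 are fixed: C(5,3) = 10.
The remaining 2 must be deranged: !2 = 1.
Total: 10 × 1 = 10.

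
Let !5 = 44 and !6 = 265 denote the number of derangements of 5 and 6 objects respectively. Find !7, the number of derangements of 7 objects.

!7 = (7-1)·(!6 + !5) = 6·(265 + 44) = 6·309 = 1854.

1854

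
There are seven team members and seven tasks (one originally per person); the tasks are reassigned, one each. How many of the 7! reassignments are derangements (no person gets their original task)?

The number of derangements of 7 is !7 = Σ_{k=0}^{7} (-1)^k·7!/k!
= 7! - 7!/1! + 7!/2! - 7!/3! + 7!/4! - 7!/5! + 7!/6! - 7!/7!
= 5040 - 5040 + 2520 - 840 + 210 - 42 + 7 - 1
= 1854

1854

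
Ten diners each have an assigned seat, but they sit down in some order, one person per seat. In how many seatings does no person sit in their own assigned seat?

1334961

Recurrence: !10 = 9·(!9 + !8).
!10 = 9·(133496 + 14833) = 9·148329 = 1334961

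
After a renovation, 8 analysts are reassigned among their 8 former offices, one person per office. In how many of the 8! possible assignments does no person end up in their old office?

14833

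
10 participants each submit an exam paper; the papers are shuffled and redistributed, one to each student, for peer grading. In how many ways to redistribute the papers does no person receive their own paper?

1334961

Recurrence: !10 = 10·!9 + (-1)^10.
!10 = 10·133496 + 1 = 1334961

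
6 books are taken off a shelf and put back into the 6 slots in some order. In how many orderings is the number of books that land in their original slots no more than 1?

# with exactly i fixed is C(6,i)·!(6-i); sum over i=0..1:
  i=0: C(6,0)·!6 = 1·265 = 265
  i=1: C(6,1)·!5 = 6·44 = 264
Total = 529.

529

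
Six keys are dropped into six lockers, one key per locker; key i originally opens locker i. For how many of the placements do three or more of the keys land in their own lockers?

56

# with exactly i fixed is C(6,i)·!(6-i); sum over i=3..6:
  i=3: C(6,3)·!3 = 20·2 = 40
  i=4: C(6,4)·!2 = 15·1 = 15
  i=5: C(6,5)·!1 = 6·0 = 0
  i=6: C(6,6)·!0 = 1·1 = 1
Total = 56.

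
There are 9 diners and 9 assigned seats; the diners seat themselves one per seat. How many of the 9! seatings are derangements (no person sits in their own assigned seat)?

133496

The number of derangements of 9 is !9 = Σ_{k=0}^{9} (-1)^k·9!/k!
= 9! - 9!/1! + 9!/2! - 9!/3! + 9!/4! - 9!/5! + 9!/6! - 9!/7! + 9!/8! - 9!/9!
= 362880 - 362880 + 181440 - 60480 + 15120 - 3024 + 504 - 72 + 9 - 1
= 133496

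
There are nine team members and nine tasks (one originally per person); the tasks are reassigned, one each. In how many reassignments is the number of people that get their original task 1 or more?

# with exactly i fixed is C(9,i)·!(9-i); sum over i=1..9:
  i=1: C(9,1)·!8 = 9·14833 = 133497
  i=2: C(9,2)·!7 = 36·1854 = 66744
  i=3: C(9,3)·!6 = 84·265 = 22260
  i=4: C(9,4)·!5 = 126·44 = 5544
  i=5: C(9,5)·!4 = 126·9 = 1134
  i=6: C(9,6)·!3 = 84·2 = 168
  i=7: C(9,7)·!2 = 36·1 = 36
  i=8: C(9,8)·!1 = 9·0 = 0
  i=9: C(9,9)·!0 = 1·1 = 1
Total = 229384.

229384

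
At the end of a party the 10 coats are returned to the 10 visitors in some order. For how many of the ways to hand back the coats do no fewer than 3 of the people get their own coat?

# with exactly i fixed is C(10,i)·!(10-i); sum over i=3..10:
  i=3: C(10,3)·!7 = 120·1854 = 222480
  i=4: C(10,4)·!6 = 210·265 = 55650
  i=5: C(10,5)·!5 = 252·44 = 11088
  i=6: C(10,6)·!4 = 210·9 = 1890
  i=7: C(10,7)·!3 = 120·2 = 240
  i=8: C(10,8)·!2 = 45·1 = 45
  i=9: C(10,9)·!1 = 10·0 = 0
  i=10: C(10,10)·!0 = 1·1 = 1
Total = 291394.

291394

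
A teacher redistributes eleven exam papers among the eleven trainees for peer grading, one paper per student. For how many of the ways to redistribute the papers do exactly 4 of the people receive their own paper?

611820

Pick the 4 fixed positions: C(11,4) = 330 ways.
The other 7 form a derangement: !7 = 1854.
Total: 330 × 1854 = 611820.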